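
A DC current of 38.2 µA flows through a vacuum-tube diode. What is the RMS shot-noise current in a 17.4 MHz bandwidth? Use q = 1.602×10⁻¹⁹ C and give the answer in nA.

14.6 nA

I_n = √(2qI·B)
2qI·B = 2 × 1.602×10⁻¹⁹ × 3.82×10⁻⁵ × 1.74×10⁷ = 2.13×10⁻¹⁶ A²
I_n = √(2.13×10⁻¹⁶) = 1.46×10⁻⁸ A = 14.6 nA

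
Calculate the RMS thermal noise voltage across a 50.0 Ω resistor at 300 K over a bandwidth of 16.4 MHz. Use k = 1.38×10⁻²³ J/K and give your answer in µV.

3.68 µV

V_n = √(4kTRB)
4kTRB = 4 × 1.38×10⁻²³ × 300 × 5.00×10¹ × 1.64×10⁷ = 1.36×10⁻¹¹ V²
V_n = √(1.36×10⁻¹¹) = 3.68×10⁻⁶ V = 3.68 µV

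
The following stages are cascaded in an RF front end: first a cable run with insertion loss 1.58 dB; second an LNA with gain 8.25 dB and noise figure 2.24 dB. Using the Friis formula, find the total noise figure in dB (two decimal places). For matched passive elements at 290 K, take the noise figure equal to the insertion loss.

3.82 dB

Convert to linear (a loss of L dB is a gain of −L dB): F_i = 10^(NF_i/10), G_i = 10^(G_i,dB/10)
  Stage 1: F_1 = 10^(1.58/10) = 1.439, G_1 = 10^(−1.58/10) = 0.6950
  Stage 2: F_2 = 10^(2.24/10) = 1.675, G_2 = 10^(8.25/10) = 6.683
Friis cascade:
  F = 1.439 + (1.675 − 1)/0.6950 = 2.410
NF = 10 log₁₀(2.410) = 3.82 dB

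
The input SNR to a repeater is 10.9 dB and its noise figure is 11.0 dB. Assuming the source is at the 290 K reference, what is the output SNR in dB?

By definition F = SNR_in/SNR_out, so in dB: SNR_out = SNR_in − NF
SNR_out = 10.9 − 11.0 = −0.1 dB

−0.1 dB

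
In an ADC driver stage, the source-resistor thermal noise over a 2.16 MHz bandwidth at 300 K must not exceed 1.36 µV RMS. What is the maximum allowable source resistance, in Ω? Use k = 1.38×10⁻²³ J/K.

Johnson–Nyquist: V_n = √(4kTRB) ⇒ R = V_n² / (4kTB)
4kTB = 4 × 1.38×10⁻²³ × 300 × 2.16×10⁶ = 3.58×10⁻¹⁴
R = (1.36×10⁻⁶)² / 3.58×10⁻¹⁴ = 5.17×10¹ Ω = 51.7 Ω

51.7 Ω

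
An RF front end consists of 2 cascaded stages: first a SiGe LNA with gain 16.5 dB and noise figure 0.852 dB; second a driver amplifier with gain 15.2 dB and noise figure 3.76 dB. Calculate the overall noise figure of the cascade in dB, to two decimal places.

0.96 dB

Convert to linear (a loss of L dB is a gain of −L dB): F_i = 10^(NF_i/10), G_i = 10^(G_i,dB/10)
  Stage 1: F_1 = 10^(0.852/10) = 1.217, G_1 = 10^(16.5/10) = 44.67
  Stage 2: F_2 = 10^(3.76/10) = 2.377, G_2 = 10^(15.2/10) = 33.11
Friis cascade:
  F = 1.217 + (2.377 − 1)/44.67 = 1.248
NF = 10 log₁₀(1.248) = 0.96 dB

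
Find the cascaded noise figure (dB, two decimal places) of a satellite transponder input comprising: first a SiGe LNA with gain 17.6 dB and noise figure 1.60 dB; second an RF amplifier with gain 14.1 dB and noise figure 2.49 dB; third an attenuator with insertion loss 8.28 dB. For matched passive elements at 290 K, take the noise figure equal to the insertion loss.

1.65 dB

Convert to linear (a loss of L dB is a gain of −L dB): F_i = 10^(NF_i/10), G_i = 10^(G_i,dB/10)
  Stage 1: F_1 = 10^(1.60/10) = 1.445, G_1 = 10^(17.6/10) = 57.54
  Stage 2: F_2 = 10^(2.49/10) = 1.774, G_2 = 10^(14.1/10) = 25.70
  Stage 3: F_3 = 10^(8.28/10) = 6.730, G_3 = 10^(−8.28/10) = 0.1486
Friis cascade:
  F = 1.445 + (1.774 − 1)/57.54 + (6.730 − 1)/1479 = 1.463
NF = 10 log₁₀(1.463) = 1.65 dB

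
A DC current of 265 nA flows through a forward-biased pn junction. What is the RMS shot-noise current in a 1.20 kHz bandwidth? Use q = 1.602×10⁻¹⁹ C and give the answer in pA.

I_n = √(2qI·B)
2qI·B = 2 × 1.602×10⁻¹⁹ × 2.65×10⁻⁷ × 1.20×10³ = 1.02×10⁻²² A²
I_n = √(1.02×10⁻²²) = 1.01×10⁻¹¹ A = 10.1 pA

10.1 pA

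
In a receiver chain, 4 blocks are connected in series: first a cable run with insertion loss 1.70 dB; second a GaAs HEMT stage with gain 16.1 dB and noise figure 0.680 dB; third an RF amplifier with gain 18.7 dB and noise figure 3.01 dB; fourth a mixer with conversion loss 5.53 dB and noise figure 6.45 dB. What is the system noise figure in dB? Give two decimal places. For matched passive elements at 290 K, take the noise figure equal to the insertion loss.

2.47 dB

Convert to linear (a loss of L dB is a gain of −L dB): F_i = 10^(NF_i/10), G_i = 10^(G_i,dB/10)
  Stage 1: F_1 = 10^(1.70/10) = 1.479, G_1 = 10^(−1.70/10) = 0.6761
  Stage 2: F_2 = 10^(0.680/10) = 1.169, G_2 = 10^(16.1/10) = 40.74
  Stage 3: F_3 = 10^(3.01/10) = 2.000, G_3 = 10^(18.7/10) = 74.13
  Stage 4: F_4 = 10^(6.45/10) = 4.416, G_4 = 10^(−5.53/10) = 0.2799
Friis cascade:
  F = 1.479 + (1.169 − 1)/0.6761 + (2.000 − 1)/27.54 + (4.416 − 1)/2042 = 1.768
NF = 10 log₁₀(1.768) = 2.47 dB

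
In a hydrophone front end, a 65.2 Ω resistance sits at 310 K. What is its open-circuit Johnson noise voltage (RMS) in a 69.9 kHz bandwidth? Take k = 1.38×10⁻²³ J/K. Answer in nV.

V_n = √(4kTRB)
4kTRB = 4 × 1.38×10⁻²³ × 310 × 6.52×10¹ × 6.99×10⁴ = 7.80×10⁻¹⁴ V²
V_n = √(7.80×10⁻¹⁴) = 2.79×10⁻⁷ V = 279 nV

279 nV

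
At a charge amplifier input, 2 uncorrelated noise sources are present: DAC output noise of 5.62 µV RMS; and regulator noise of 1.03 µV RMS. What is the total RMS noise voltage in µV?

5.71 µV

Uncorrelated sources add in power (mean-square): V_tot = √(ΣV_i²)
V_tot = √[(5.62×10⁻⁶)² + (1.03×10⁻⁶)²] = 5.71×10⁻⁶ V = 5.71 µV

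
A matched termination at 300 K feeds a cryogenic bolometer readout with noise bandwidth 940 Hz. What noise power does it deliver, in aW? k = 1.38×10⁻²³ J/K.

3.89 aW

P_n = kTB = 1.38×10⁻²³ × 300 × 9.40×10² = 3.89×10⁻¹⁸ W = 3.89 aW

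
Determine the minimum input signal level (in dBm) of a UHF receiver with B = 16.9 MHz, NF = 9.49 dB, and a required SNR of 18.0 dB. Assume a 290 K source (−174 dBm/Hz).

Sensitivity = −174 + 10 log₁₀(B) + NF + SNR_min
= −174 + 72.28 + 9.49 + 18.0
= −74.23 dBm → −74.2 dBm

−74.2 dBm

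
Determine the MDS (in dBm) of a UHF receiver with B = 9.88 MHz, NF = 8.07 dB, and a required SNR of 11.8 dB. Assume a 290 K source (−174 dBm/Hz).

Sensitivity = −174 + 10 log₁₀(B) + NF + SNR_min
= −174 + 69.95 + 8.07 + 11.8
= −84.18 dBm → −84.2 dBm

−84.2 dBm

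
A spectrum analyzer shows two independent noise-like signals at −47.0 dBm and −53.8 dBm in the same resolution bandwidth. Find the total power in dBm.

−46.2 dBm

Convert to linear, add, convert back:
P₁ = 2.00×10⁻⁸ W, P₂ = 4.17×10⁻⁹ W
P_tot = 2.41×10⁻⁸ W → 10 log₁₀(P_tot / 10⁻³) = −46.2 dBm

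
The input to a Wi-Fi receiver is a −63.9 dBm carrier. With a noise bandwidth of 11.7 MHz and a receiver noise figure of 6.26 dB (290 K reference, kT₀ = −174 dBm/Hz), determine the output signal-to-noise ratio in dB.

33.2 dB

Noise floor: N = −174 + 10 log₁₀(B) + NF
10 log₁₀(1.17×10⁷) = 70.68 dB
N = −174 + 70.68 + 6.26 = −97.06 dBm
SNR = P_sig − N = −63.9 − (−97.06) = 33.16 dB → 33.2 dB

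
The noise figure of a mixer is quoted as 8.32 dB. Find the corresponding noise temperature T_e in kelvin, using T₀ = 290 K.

1680 K

F = 10^(8.32/10) = 6.79204
T_e = (F − 1)·T₀ = (6.79204 − 1) × 290 = 1680 K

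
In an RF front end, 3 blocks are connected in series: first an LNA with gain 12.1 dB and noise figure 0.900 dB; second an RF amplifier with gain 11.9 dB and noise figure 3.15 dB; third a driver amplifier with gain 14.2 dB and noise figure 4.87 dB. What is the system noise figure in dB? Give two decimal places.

1.15 dB

Convert to linear (a loss of L dB is a gain of −L dB): F_i = 10^(NF_i/10), G_i = 10^(G_i,dB/10)
  Stage 1: F_1 = 10^(0.900/10) = 1.230, G_1 = 10^(12.1/10) = 16.22
  Stage 2: F_2 = 10^(3.15/10) = 2.065, G_2 = 10^(11.9/10) = 15.49
  Stage 3: F_3 = 10^(4.87/10) = 3.069, G_3 = 10^(14.2/10) = 26.30
Friis cascade:
  F = 1.230 + (2.065 − 1)/16.22 + (3.069 − 1)/251.2 = 1.304
NF = 10 log₁₀(1.304) = 1.15 dB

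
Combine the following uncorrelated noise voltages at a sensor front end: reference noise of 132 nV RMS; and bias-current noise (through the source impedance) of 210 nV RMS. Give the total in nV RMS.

248 nV

Uncorrelated sources add in power (mean-square): V_tot = √(ΣV_i²)
V_tot = √[(1.32×10⁻⁷)² + (2.10×10⁻⁷)²] = 2.48×10⁻⁷ V = 248 nV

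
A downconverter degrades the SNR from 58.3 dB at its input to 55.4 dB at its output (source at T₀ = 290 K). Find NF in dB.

2.9 dB

NF (dB) = SNR_in(dB) − SNR_out(dB) when the source is at T₀
NF = 58.3 − 55.4 = 2.9 dB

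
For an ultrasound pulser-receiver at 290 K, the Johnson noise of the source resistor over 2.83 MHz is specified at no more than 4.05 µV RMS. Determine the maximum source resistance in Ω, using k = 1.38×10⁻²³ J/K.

362 Ω

Johnson–Nyquist: V_n = √(4kTRB) ⇒ R = V_n² / (4kTB)
4kTB = 4 × 1.38×10⁻²³ × 290 × 2.83×10⁶ = 4.53×10⁻¹⁴
R = (4.05×10⁻⁶)² / 4.53×10⁻¹⁴ = 3.62×10² Ω = 362 Ω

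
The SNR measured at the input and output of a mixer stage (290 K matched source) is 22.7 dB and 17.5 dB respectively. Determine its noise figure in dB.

NF (dB) = SNR_in(dB) − SNR_out(dB) when the source is at T₀
NF = 22.7 − 17.5 = 5.2 dB

5.2 dB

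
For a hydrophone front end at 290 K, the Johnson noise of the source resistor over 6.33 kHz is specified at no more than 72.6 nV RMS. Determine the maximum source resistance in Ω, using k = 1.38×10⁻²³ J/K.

Johnson–Nyquist: V_n = √(4kTRB) ⇒ R = V_n² / (4kTB)
4kTB = 4 × 1.38×10⁻²³ × 290 × 6.33×10³ = 1.01×10⁻¹⁶
R = (7.26×10⁻⁸)² / 1.01×10⁻¹⁶ = 5.20×10¹ Ω = 52.0 Ω

52.0 Ω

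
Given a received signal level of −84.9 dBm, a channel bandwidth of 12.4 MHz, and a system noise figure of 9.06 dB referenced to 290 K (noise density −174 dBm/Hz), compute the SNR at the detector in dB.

9.1 dB

Noise floor: N = −174 + 10 log₁₀(B) + NF
10 log₁₀(1.24×10⁷) = 70.93 dB
N = −174 + 70.93 + 9.06 = −94.01 dBm
SNR = P_sig − N = −84.9 − (−94.01) = 9.11 dB → 9.1 dB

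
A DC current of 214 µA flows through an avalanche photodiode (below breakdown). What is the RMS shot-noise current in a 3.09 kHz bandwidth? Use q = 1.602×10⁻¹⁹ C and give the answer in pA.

460 pA

I_n = √(2qI·B)
2qI·B = 2 × 1.602×10⁻¹⁹ × 2.14×10⁻⁴ × 3.09×10³ = 2.12×10⁻¹⁹ A²
I_n = √(2.12×10⁻¹⁹) = 4.60×10⁻¹⁰ A = 460 pA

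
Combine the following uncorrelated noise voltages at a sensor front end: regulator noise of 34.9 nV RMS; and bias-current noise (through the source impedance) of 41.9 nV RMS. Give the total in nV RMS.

54.5 nV

Uncorrelated sources add in power (mean-square): V_tot = √(ΣV_i²)
V_tot = √[(3.49×10⁻⁸)² + (4.19×10⁻⁸)²] = 5.45×10⁻⁸ V = 54.5 nV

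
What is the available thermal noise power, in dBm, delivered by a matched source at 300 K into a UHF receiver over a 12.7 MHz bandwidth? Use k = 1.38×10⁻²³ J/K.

−102.8 dBm

P_n = kTB = 1.38×10⁻²³ × 300 × 1.27×10⁷ = 5.26×10⁻¹⁴ W
In dBm: 10 log₁₀(5.26×10⁻¹⁴ / 10⁻³) = −102.8 dBm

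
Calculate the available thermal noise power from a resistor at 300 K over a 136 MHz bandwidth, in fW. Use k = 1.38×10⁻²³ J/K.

563 fW

P_n = kTB = 1.38×10⁻²³ × 300 × 1.36×10⁸ = 5.63×10⁻¹³ W = 563 fW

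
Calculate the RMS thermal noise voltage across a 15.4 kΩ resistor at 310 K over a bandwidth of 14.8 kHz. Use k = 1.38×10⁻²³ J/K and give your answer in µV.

1.97 µV

V_n = √(4kTRB)
4kTRB = 4 × 1.38×10⁻²³ × 310 × 1.54×10⁴ × 1.48×10⁴ = 3.90×10⁻¹² V²
V_n = √(3.90×10⁻¹²) = 1.97×10⁻⁶ V = 1.97 µV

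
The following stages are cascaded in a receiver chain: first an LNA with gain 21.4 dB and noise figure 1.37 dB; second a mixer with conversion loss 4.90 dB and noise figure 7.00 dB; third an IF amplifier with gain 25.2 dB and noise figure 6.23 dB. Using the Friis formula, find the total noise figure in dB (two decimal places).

1.68 dB

Convert to linear (a loss of L dB is a gain of −L dB): F_i = 10^(NF_i/10), G_i = 10^(G_i,dB/10)
  Stage 1: F_1 = 10^(1.37/10) = 1.371, G_1 = 10^(21.4/10) = 138.0
  Stage 2: F_2 = 10^(7.00/10) = 5.012, G_2 = 10^(−4.90/10) = 0.3236
  Stage 3: F_3 = 10^(6.23/10) = 4.198, G_3 = 10^(25.2/10) = 331.1
Friis cascade:
  F = 1.371 + (5.012 − 1)/138.0 + (4.198 − 1)/44.67 = 1.472
NF = 10 log₁₀(1.472) = 1.68 dB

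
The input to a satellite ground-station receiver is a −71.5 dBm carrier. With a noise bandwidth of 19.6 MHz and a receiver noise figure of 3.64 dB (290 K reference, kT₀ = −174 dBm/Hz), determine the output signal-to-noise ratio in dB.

Noise floor: N = −174 + 10 log₁₀(B) + NF
10 log₁₀(1.96×10⁷) = 72.92 dB
N = −174 + 72.92 + 3.64 = −97.44 dBm
SNR = P_sig − N = −71.5 − (−97.44) = 25.94 dB → 25.9 dB

25.9 dB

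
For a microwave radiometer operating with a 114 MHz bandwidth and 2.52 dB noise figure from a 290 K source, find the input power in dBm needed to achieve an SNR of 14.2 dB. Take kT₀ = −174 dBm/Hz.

Sensitivity = −174 + 10 log₁₀(B) + NF + SNR_min
= −174 + 80.57 + 2.52 + 14.2
= −76.71 dBm → −76.7 dBm

−76.7 dBm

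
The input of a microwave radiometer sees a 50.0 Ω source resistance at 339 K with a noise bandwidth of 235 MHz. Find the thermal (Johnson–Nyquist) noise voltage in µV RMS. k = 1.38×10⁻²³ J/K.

14.8 µV

V_n = √(4kTRB)
4kTRB = 4 × 1.38×10⁻²³ × 339 × 5.00×10¹ × 2.35×10⁸ = 2.20×10⁻¹⁰ V²
V_n = √(2.20×10⁻¹⁰) = 1.48×10⁻⁵ V = 14.8 µV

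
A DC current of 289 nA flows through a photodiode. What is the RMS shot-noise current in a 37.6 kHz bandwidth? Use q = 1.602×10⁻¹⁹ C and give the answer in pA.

59.0 pA

I_n = √(2qI·B)
2qI·B = 2 × 1.602×10⁻¹⁹ × 2.89×10⁻⁷ × 3.76×10⁴ = 3.48×10⁻²¹ A²
I_n = √(3.48×10⁻²¹) = 5.90×10⁻¹¹ A = 59.0 pA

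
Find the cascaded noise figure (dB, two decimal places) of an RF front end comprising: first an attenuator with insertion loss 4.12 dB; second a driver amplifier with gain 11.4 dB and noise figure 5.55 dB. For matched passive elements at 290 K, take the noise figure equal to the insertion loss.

9.67 dB

Convert to linear (a loss of L dB is a gain of −L dB): F_i = 10^(NF_i/10), G_i = 10^(G_i,dB/10)
  Stage 1: F_1 = 10^(4.12/10) = 2.582, G_1 = 10^(−4.12/10) = 0.3873
  Stage 2: F_2 = 10^(5.55/10) = 3.589, G_2 = 10^(11.4/10) = 13.80
Friis cascade:
  F = 2.582 + (3.589 − 1)/0.3873 = 9.268
NF = 10 log₁₀(9.268) = 9.67 dB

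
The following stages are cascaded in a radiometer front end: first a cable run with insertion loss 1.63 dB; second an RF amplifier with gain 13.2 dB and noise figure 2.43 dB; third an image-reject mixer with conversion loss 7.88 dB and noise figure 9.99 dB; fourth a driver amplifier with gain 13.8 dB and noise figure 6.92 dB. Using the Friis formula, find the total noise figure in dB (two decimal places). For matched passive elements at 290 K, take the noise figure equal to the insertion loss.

6.86 dB

Convert to linear (a loss of L dB is a gain of −L dB): F_i = 10^(NF_i/10), G_i = 10^(G_i,dB/10)
  Stage 1: F_1 = 10^(1.63/10) = 1.455, G_1 = 10^(−1.63/10) = 0.6871
  Stage 2: F_2 = 10^(2.43/10) = 1.750, G_2 = 10^(13.2/10) = 20.89
  Stage 3: F_3 = 10^(9.99/10) = 9.977, G_3 = 10^(−7.88/10) = 0.1629
  Stage 4: F_4 = 10^(6.92/10) = 4.920, G_4 = 10^(13.8/10) = 23.99
Friis cascade:
  F = 1.455 + (1.750 − 1)/0.6871 + (9.977 − 1)/14.35 + (4.920 − 1)/2.339 = 4.848
NF = 10 log₁₀(4.848) = 6.86 dB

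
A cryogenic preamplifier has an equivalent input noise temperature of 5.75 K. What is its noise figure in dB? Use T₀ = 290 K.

F = 1 + T_e/T₀ = 1 + 5.75/290 = 1.01983
NF = 10 log₁₀(1.01983) = 0.085 dB

0.085 dB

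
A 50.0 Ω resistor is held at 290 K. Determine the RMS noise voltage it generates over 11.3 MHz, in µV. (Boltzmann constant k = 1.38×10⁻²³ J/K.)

3.01 µV

V_n = √(4kTRB)
4kTRB = 4 × 1.38×10⁻²³ × 290 × 5.00×10¹ × 1.13×10⁷ = 9.04×10⁻¹² V²
V_n = √(9.04×10⁻¹²) = 3.01×10⁻⁶ V = 3.01 µV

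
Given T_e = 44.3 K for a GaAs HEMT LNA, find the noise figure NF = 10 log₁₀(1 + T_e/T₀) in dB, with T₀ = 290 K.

F = 1 + T_e/T₀ = 1 + 44.3/290 = 1.15276
NF = 10 log₁₀(1.15276) = 0.617 dB

0.617 dB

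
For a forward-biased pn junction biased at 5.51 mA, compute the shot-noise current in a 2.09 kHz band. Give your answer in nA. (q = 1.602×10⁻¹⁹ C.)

I_n = √(2qI·B)
2qI·B = 2 × 1.602×10⁻¹⁹ × 5.51×10⁻³ × 2.09×10³ = 3.69×10⁻¹⁸ A²
I_n = √(3.69×10⁻¹⁸) = 1.92×10⁻⁹ A = 1.92 nA

1.92 nA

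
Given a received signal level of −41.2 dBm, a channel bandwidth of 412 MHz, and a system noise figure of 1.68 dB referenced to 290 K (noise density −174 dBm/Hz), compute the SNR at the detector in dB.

Noise floor: N = −174 + 10 log₁₀(B) + NF
10 log₁₀(4.12×10⁸) = 86.15 dB
N = −174 + 86.15 + 1.68 = −86.17 dBm
SNR = P_sig − N = −41.2 − (−86.17) = 44.97 dB → 45.0 dB

45.0 dB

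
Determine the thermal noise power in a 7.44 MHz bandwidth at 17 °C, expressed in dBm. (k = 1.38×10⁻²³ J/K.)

−105.3 dBm

T = 17 °C + 273.15 = 290.15 K
P_n = kTB = 1.38×10⁻²³ × 290.15 × 7.44×10⁶ = 2.98×10⁻¹⁴ W
In dBm: 10 log₁₀(2.98×10⁻¹⁴ / 10⁻³) = −105.3 dBm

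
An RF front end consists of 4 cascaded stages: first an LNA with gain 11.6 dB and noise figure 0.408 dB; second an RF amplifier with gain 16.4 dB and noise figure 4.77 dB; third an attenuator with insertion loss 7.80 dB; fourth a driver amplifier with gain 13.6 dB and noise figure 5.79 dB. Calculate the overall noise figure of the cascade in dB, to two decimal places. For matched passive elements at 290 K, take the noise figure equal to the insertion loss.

1.04 dB

Convert to linear (a loss of L dB is a gain of −L dB): F_i = 10^(NF_i/10), G_i = 10^(G_i,dB/10)
  Stage 1: F_1 = 10^(0.408/10) = 1.098, G_1 = 10^(11.6/10) = 14.45
  Stage 2: F_2 = 10^(4.77/10) = 2.999, G_2 = 10^(16.4/10) = 43.65
  Stage 3: F_3 = 10^(7.80/10) = 6.026, G_3 = 10^(−7.80/10) = 0.1660
  Stage 4: F_4 = 10^(5.79/10) = 3.793, G_4 = 10^(13.6/10) = 22.91
Friis cascade:
  F = 1.098 + (2.999 − 1)/14.45 + (6.026 − 1)/631.0 + (3.793 − 1)/104.7 = 1.271
NF = 10 log₁₀(1.271) = 1.04 dB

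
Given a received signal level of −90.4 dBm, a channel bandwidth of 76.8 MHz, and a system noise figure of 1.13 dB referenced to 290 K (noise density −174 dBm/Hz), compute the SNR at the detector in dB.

3.6 dB

Noise floor: N = −174 + 10 log₁₀(B) + NF
10 log₁₀(7.68×10⁷) = 78.85 dB
N = −174 + 78.85 + 1.13 = −94.02 dBm
SNR = P_sig − N = −90.4 − (−94.02) = 3.62 dB → 3.6 dB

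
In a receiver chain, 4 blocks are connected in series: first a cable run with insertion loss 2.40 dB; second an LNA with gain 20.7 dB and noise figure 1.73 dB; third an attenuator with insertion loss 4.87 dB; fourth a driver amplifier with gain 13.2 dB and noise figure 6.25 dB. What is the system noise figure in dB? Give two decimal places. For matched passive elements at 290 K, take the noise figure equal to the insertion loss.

4.42 dB

Convert to linear (a loss of L dB is a gain of −L dB): F_i = 10^(NF_i/10), G_i = 10^(G_i,dB/10)
  Stage 1: F_1 = 10^(2.40/10) = 1.738, G_1 = 10^(−2.40/10) = 0.5754
  Stage 2: F_2 = 10^(1.73/10) = 1.489, G_2 = 10^(20.7/10) = 117.5
  Stage 3: F_3 = 10^(4.87/10) = 3.069, G_3 = 10^(−4.87/10) = 0.3258
  Stage 4: F_4 = 10^(6.25/10) = 4.217, G_4 = 10^(13.2/10) = 20.89
Friis cascade:
  F = 1.738 + (1.489 − 1)/0.5754 + (3.069 − 1)/67.61 + (4.217 − 1)/22.03 = 2.765
NF = 10 log₁₀(2.765) = 4.42 dB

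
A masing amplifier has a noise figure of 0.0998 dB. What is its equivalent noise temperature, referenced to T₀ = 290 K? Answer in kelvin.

6.74 K

F = 10^(0.0998/10) = 1.02325
T_e = (F − 1)·T₀ = (1.02325 − 1) × 290 = 6.74 K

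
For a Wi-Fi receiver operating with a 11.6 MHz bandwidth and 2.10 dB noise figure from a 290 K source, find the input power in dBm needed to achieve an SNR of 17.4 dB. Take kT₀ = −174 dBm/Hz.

−83.9 dBm

Sensitivity = −174 + 10 log₁₀(B) + NF + SNR_min
= −174 + 70.64 + 2.10 + 17.4
= −83.86 dBm → −83.9 dBm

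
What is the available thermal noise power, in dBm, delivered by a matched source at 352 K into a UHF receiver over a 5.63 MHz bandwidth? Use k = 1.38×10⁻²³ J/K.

−105.6 dBm

P_n = kTB = 1.38×10⁻²³ × 352 × 5.63×10⁶ = 2.73×10⁻¹⁴ W
In dBm: 10 log₁₀(2.73×10⁻¹⁴ / 10⁻³) = −105.6 dBm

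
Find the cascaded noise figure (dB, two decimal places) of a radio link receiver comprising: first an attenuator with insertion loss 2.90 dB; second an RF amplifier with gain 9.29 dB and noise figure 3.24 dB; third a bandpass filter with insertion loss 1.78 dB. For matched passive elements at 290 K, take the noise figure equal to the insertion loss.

Convert to linear (a loss of L dB is a gain of −L dB): F_i = 10^(NF_i/10), G_i = 10^(G_i,dB/10)
  Stage 1: F_1 = 10^(2.90/10) = 1.950, G_1 = 10^(−2.90/10) = 0.5129
  Stage 2: F_2 = 10^(3.24/10) = 2.109, G_2 = 10^(9.29/10) = 8.492
  Stage 3: F_3 = 10^(1.78/10) = 1.507, G_3 = 10^(−1.78/10) = 0.6637
Friis cascade:
  F = 1.950 + (2.109 − 1)/0.5129 + (1.507 − 1)/4.355 = 4.228
NF = 10 log₁₀(4.228) = 6.26 dB

6.26 dB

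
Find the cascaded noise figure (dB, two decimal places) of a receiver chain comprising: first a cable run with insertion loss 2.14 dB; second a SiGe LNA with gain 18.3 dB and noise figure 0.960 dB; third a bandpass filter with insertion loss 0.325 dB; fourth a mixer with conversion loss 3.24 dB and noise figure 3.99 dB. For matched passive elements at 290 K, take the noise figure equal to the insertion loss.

3.19 dB

Convert to linear (a loss of L dB is a gain of −L dB): F_i = 10^(NF_i/10), G_i = 10^(G_i,dB/10)
  Stage 1: F_1 = 10^(2.14/10) = 1.637, G_1 = 10^(−2.14/10) = 0.6109
  Stage 2: F_2 = 10^(0.960/10) = 1.247, G_2 = 10^(18.3/10) = 67.61
  Stage 3: F_3 = 10^(0.325/10) = 1.078, G_3 = 10^(−0.325/10) = 0.9279
  Stage 4: F_4 = 10^(3.99/10) = 2.506, G_4 = 10^(−3.24/10) = 0.4742
Friis cascade:
  F = 1.637 + (1.247 − 1)/0.6109 + (1.078 − 1)/41.30 + (2.506 − 1)/38.33 = 2.083
NF = 10 log₁₀(2.083) = 3.19 dB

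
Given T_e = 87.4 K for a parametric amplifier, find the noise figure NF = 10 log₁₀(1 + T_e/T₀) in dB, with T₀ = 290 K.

F = 1 + T_e/T₀ = 1 + 87.4/290 = 1.30138
NF = 10 log₁₀(1.30138) = 1.14 dB

1.14 dB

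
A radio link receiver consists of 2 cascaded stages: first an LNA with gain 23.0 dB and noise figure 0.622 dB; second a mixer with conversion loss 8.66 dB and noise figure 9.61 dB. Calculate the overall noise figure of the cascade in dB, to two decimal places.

0.77 dB

Convert to linear (a loss of L dB is a gain of −L dB): F_i = 10^(NF_i/10), G_i = 10^(G_i,dB/10)
  Stage 1: F_1 = 10^(0.622/10) = 1.154, G_1 = 10^(23.0/10) = 199.5
  Stage 2: F_2 = 10^(9.61/10) = 9.141, G_2 = 10^(−8.66/10) = 0.1361
Friis cascade:
  F = 1.154 + (9.141 − 1)/199.5 = 1.195
NF = 10 log₁₀(1.195) = 0.77 dB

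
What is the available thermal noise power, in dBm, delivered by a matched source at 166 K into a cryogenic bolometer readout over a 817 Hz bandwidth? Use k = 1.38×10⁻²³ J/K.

P_n = kTB = 1.38×10⁻²³ × 166 × 8.17×10² = 1.87×10⁻¹⁸ W
In dBm: 10 log₁₀(1.87×10⁻¹⁸ / 10⁻³) = −147.3 dBm

−147.3 dBm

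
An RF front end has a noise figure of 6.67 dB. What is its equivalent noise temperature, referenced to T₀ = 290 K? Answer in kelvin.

F = 10^(6.67/10) = 4.64515
T_e = (F − 1)·T₀ = (4.64515 − 1) × 290 = 1057 K

1057 K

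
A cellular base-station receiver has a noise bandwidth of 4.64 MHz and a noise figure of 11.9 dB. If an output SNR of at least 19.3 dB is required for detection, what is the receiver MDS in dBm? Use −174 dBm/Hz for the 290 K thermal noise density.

Sensitivity = −174 + 10 log₁₀(B) + NF + SNR_min
= −174 + 66.67 + 11.9 + 19.3
= −76.13 dBm → −76.1 dBm

−76.1 dBm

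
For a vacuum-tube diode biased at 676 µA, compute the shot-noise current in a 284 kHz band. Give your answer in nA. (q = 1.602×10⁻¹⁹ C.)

I_n = √(2qI·B)
2qI·B = 2 × 1.602×10⁻¹⁹ × 6.76×10⁻⁴ × 2.84×10⁵ = 6.15×10⁻¹⁷ A²
I_n = √(6.15×10⁻¹⁷) = 7.84×10⁻⁹ A = 7.84 nA

7.84 nA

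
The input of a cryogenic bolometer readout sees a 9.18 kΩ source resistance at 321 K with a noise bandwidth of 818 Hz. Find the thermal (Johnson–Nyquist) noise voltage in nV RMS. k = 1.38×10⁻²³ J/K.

V_n = √(4kTRB)
4kTRB = 4 × 1.38×10⁻²³ × 321 × 9.18×10³ × 8.18×10² = 1.33×10⁻¹³ V²
V_n = √(1.33×10⁻¹³) = 3.65×10⁻⁷ V = 365 nV

365 nV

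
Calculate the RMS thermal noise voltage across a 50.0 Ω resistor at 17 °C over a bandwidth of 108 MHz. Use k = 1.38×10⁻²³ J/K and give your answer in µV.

9.30 µV

T = 17 °C + 273.15 = 290.15 K
V_n = √(4kTRB)
4kTRB = 4 × 1.38×10⁻²³ × 290.15 × 5.00×10¹ × 1.08×10⁸ = 8.65×10⁻¹¹ V²
V_n = √(8.65×10⁻¹¹) = 9.30×10⁻⁶ V = 9.30 µV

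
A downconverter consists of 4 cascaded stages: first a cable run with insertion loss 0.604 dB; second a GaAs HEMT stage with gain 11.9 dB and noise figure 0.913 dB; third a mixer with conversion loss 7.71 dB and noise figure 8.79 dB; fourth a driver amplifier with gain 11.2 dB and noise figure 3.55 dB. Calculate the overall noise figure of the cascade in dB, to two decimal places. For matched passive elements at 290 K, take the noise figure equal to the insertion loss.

3.91 dB

Convert to linear (a loss of L dB is a gain of −L dB): F_i = 10^(NF_i/10), G_i = 10^(G_i,dB/10)
  Stage 1: F_1 = 10^(0.604/10) = 1.149, G_1 = 10^(−0.604/10) = 0.8702
  Stage 2: F_2 = 10^(0.913/10) = 1.234, G_2 = 10^(11.9/10) = 15.49
  Stage 3: F_3 = 10^(8.79/10) = 7.568, G_3 = 10^(−7.71/10) = 0.1694
  Stage 4: F_4 = 10^(3.55/10) = 2.265, G_4 = 10^(11.2/10) = 13.18
Friis cascade:
  F = 1.149 + (1.234 − 1)/0.8702 + (7.568 − 1)/13.48 + (2.265 − 1)/2.283 = 2.459
NF = 10 log₁₀(2.459) = 3.91 dB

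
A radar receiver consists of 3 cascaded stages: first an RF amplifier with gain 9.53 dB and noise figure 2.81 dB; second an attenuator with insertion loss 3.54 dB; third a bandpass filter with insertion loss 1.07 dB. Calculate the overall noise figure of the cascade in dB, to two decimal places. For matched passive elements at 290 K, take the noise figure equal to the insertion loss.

3.26 dB

Convert to linear (a loss of L dB is a gain of −L dB): F_i = 10^(NF_i/10), G_i = 10^(G_i,dB/10)
  Stage 1: F_1 = 10^(2.81/10) = 1.910, G_1 = 10^(9.53/10) = 8.974
  Stage 2: F_2 = 10^(3.54/10) = 2.259, G_2 = 10^(−3.54/10) = 0.4426
  Stage 3: F_3 = 10^(1.07/10) = 1.279, G_3 = 10^(−1.07/10) = 0.7816
Friis cascade:
  F = 1.910 + (2.259 − 1)/8.974 + (1.279 − 1)/3.972 = 2.121
NF = 10 log₁₀(2.121) = 3.26 dB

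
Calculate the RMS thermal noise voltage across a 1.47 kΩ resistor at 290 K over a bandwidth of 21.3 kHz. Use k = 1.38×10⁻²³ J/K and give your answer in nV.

708 nV

V_n = √(4kTRB)
4kTRB = 4 × 1.38×10⁻²³ × 290 × 1.47×10³ × 2.13×10⁴ = 5.01×10⁻¹³ V²
V_n = √(5.01×10⁻¹³) = 7.08×10⁻⁷ V = 708 nV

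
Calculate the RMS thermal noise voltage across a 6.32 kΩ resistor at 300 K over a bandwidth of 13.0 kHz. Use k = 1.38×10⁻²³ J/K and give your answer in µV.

1.17 µV

V_n = √(4kTRB)
4kTRB = 4 × 1.38×10⁻²³ × 300 × 6.32×10³ × 1.30×10⁴ = 1.36×10⁻¹² V²
V_n = √(1.36×10⁻¹²) = 1.17×10⁻⁶ V = 1.17 µV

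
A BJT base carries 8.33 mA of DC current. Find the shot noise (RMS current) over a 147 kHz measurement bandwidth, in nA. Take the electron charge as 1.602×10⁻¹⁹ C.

19.8 nA

I_n = √(2qI·B)
2qI·B = 2 × 1.602×10⁻¹⁹ × 8.33×10⁻³ × 1.47×10⁵ = 3.92×10⁻¹⁶ A²
I_n = √(3.92×10⁻¹⁶) = 1.98×10⁻⁸ A = 19.8 nA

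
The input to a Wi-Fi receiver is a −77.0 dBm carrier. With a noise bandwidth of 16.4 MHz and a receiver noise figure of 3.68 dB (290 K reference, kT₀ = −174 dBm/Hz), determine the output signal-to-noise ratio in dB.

Noise floor: N = −174 + 10 log₁₀(B) + NF
10 log₁₀(1.64×10⁷) = 72.15 dB
N = −174 + 72.15 + 3.68 = −98.17 dBm
SNR = P_sig − N = −77.0 − (−98.17) = 21.17 dB → 21.2 dB

21.2 dB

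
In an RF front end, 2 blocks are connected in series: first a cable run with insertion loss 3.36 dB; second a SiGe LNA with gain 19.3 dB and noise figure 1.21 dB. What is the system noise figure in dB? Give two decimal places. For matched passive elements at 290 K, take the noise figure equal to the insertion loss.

Convert to linear (a loss of L dB is a gain of −L dB): F_i = 10^(NF_i/10), G_i = 10^(G_i,dB/10)
  Stage 1: F_1 = 10^(3.36/10) = 2.168, G_1 = 10^(−3.36/10) = 0.4613
  Stage 2: F_2 = 10^(1.21/10) = 1.321, G_2 = 10^(19.3/10) = 85.11
Friis cascade:
  F = 2.168 + (1.321 − 1)/0.4613 = 2.864
NF = 10 log₁₀(2.864) = 4.57 dB

4.57 dB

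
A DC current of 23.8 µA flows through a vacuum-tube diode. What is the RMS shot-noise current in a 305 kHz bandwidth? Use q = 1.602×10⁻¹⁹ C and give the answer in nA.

1.53 nA

I_n = √(2qI·B)
2qI·B = 2 × 1.602×10⁻¹⁹ × 2.38×10⁻⁵ × 3.05×10⁵ = 2.33×10⁻¹⁸ A²
I_n = √(2.33×10⁻¹⁸) = 1.53×10⁻⁹ A = 1.53 nA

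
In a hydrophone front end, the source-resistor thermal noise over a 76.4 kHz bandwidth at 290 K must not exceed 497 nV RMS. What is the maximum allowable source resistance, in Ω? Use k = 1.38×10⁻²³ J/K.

202 Ω

Johnson–Nyquist: V_n = √(4kTRB) ⇒ R = V_n² / (4kTB)
4kTB = 4 × 1.38×10⁻²³ × 290 × 7.64×10⁴ = 1.22×10⁻¹⁵
R = (4.97×10⁻⁷)² / 1.22×10⁻¹⁵ = 2.02×10² Ω = 202 Ω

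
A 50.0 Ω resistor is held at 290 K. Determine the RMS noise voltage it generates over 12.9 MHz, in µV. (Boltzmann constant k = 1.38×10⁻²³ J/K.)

3.21 µV

V_n = √(4kTRB)
4kTRB = 4 × 1.38×10⁻²³ × 290 × 5.00×10¹ × 1.29×10⁷ = 1.03×10⁻¹¹ V²
V_n = √(1.03×10⁻¹¹) = 3.21×10⁻⁶ V = 3.21 µV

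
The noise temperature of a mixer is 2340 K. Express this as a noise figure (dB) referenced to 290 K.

9.58 dB

F = 1 + T_e/T₀ = 1 + 2340/290 = 9.06897
NF = 10 log₁₀(9.06897) = 9.58 dB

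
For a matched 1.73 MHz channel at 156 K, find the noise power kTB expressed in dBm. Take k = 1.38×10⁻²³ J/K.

−114.3 dBm

P_n = kTB = 1.38×10⁻²³ × 156 × 1.73×10⁶ = 3.72×10⁻¹⁵ W
In dBm: 10 log₁₀(3.72×10⁻¹⁵ / 10⁻³) = −114.3 dBm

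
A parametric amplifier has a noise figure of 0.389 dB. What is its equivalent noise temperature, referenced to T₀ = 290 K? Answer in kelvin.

27.2 K

F = 10^(0.389/10) = 1.0937
T_e = (F − 1)·T₀ = (1.0937 − 1) × 290 = 27.2 K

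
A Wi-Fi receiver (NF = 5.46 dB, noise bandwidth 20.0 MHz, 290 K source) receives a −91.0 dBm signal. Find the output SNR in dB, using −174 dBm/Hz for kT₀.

Noise floor: N = −174 + 10 log₁₀(B) + NF
10 log₁₀(2.00×10⁷) = 73.01 dB
N = −174 + 73.01 + 5.46 = −95.53 dBm
SNR = P_sig − N = −91.0 − (−95.53) = 4.53 dB → 4.5 dB

4.5 dB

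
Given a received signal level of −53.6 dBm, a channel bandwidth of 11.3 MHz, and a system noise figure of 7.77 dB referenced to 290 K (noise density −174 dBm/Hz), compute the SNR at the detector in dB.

Noise floor: N = −174 + 10 log₁₀(B) + NF
10 log₁₀(1.13×10⁷) = 70.53 dB
N = −174 + 70.53 + 7.77 = −95.70 dBm
SNR = P_sig − N = −53.6 − (−95.70) = 42.10 dB → 42.1 dB

42.1 dB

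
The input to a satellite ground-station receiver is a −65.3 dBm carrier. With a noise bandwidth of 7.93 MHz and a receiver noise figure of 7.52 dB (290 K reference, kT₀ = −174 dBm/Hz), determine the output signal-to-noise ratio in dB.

Noise floor: N = −174 + 10 log₁₀(B) + NF
10 log₁₀(7.93×10⁶) = 68.99 dB
N = −174 + 68.99 + 7.52 = −97.49 dBm
SNR = P_sig − N = −65.3 − (−97.49) = 32.19 dB → 32.2 dB

32.2 dB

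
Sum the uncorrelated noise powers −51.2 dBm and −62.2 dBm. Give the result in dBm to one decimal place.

−50.9 dBm

Convert to linear, add, convert back:
P₁ = 7.59×10⁻⁹ W, P₂ = 6.03×10⁻¹⁰ W
P_tot = 8.19×10⁻⁹ W → 10 log₁₀(P_tot / 10⁻³) = −50.9 dBm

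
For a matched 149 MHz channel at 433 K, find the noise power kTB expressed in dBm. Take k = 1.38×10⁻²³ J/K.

P_n = kTB = 1.38×10⁻²³ × 433 × 1.49×10⁸ = 8.90×10⁻¹³ W
In dBm: 10 log₁₀(8.90×10⁻¹³ / 10⁻³) = −90.5 dBm

−90.5 dBm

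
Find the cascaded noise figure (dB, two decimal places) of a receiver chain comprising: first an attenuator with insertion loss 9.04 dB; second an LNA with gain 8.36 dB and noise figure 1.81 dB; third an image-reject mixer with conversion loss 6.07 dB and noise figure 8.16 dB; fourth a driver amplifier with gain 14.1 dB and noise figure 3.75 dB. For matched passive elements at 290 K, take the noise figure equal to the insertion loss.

Convert to linear (a loss of L dB is a gain of −L dB): F_i = 10^(NF_i/10), G_i = 10^(G_i,dB/10)
  Stage 1: F_1 = 10^(9.04/10) = 8.017, G_1 = 10^(−9.04/10) = 0.1247
  Stage 2: F_2 = 10^(1.81/10) = 1.517, G_2 = 10^(8.36/10) = 6.855
  Stage 3: F_3 = 10^(8.16/10) = 6.546, G_3 = 10^(−6.07/10) = 0.2472
  Stage 4: F_4 = 10^(3.75/10) = 2.371, G_4 = 10^(14.1/10) = 25.70
Friis cascade:
  F = 8.017 + (1.517 − 1)/0.1247 + (6.546 − 1)/0.8551 + (2.371 − 1)/0.2113 = 25.14
NF = 10 log₁₀(25.14) = 14.00 dB

14.00 dB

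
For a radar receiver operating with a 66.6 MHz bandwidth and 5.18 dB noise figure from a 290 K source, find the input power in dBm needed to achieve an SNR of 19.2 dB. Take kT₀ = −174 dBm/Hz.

−71.4 dBm

Sensitivity = −174 + 10 log₁₀(B) + NF + SNR_min
= −174 + 78.23 + 5.18 + 19.2
= −71.39 dBm → −71.4 dBm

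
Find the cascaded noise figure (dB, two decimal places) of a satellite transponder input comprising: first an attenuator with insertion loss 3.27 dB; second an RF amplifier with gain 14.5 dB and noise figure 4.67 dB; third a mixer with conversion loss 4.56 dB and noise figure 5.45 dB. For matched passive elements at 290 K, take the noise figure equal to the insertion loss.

Convert to linear (a loss of L dB is a gain of −L dB): F_i = 10^(NF_i/10), G_i = 10^(G_i,dB/10)
  Stage 1: F_1 = 10^(3.27/10) = 2.123, G_1 = 10^(−3.27/10) = 0.4710
  Stage 2: F_2 = 10^(4.67/10) = 2.931, G_2 = 10^(14.5/10) = 28.18
  Stage 3: F_3 = 10^(5.45/10) = 3.508, G_3 = 10^(−4.56/10) = 0.3499
Friis cascade:
  F = 2.123 + (2.931 − 1)/0.4710 + (3.508 − 1)/13.27 = 6.412
NF = 10 log₁₀(6.412) = 8.07 dB

8.07 dB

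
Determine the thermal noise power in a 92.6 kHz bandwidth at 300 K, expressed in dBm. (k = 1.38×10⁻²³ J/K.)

−124.2 dBm

P_n = kTB = 1.38×10⁻²³ × 300 × 9.26×10⁴ = 3.83×10⁻¹⁶ W
In dBm: 10 log₁₀(3.83×10⁻¹⁶ / 10⁻³) = −124.2 dBm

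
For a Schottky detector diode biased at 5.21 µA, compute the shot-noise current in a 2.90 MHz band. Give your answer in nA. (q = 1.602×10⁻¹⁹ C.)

I_n = √(2qI·B)
2qI·B = 2 × 1.602×10⁻¹⁹ × 5.21×10⁻⁶ × 2.90×10⁶ = 4.84×10⁻¹⁸ A²
I_n = √(4.84×10⁻¹⁸) = 2.20×10⁻⁹ A = 2.20 nA

2.20 nA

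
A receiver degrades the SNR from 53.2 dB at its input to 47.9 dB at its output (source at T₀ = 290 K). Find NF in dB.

5.3 dB

NF (dB) = SNR_in(dB) − SNR_out(dB) when the source is at T₀
NF = 53.2 − 47.9 = 5.3 dB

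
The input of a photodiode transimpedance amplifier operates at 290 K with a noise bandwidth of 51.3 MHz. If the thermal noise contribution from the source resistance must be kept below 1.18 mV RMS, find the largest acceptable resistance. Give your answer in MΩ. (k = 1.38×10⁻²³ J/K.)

Johnson–Nyquist: V_n = √(4kTRB) ⇒ R = V_n² / (4kTB)
4kTB = 4 × 1.38×10⁻²³ × 290 × 5.13×10⁷ = 8.21×10⁻¹³
R = (1.18×10⁻³)² / 8.21×10⁻¹³ = 1.70×10⁶ Ω = 1.70 MΩ

1.70 MΩ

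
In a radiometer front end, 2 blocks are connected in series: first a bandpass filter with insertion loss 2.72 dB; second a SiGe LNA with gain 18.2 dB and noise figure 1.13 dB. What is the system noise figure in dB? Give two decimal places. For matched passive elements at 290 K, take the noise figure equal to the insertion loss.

Convert to linear (a loss of L dB is a gain of −L dB): F_i = 10^(NF_i/10), G_i = 10^(G_i,dB/10)
  Stage 1: F_1 = 10^(2.72/10) = 1.871, G_1 = 10^(−2.72/10) = 0.5346
  Stage 2: F_2 = 10^(1.13/10) = 1.297, G_2 = 10^(18.2/10) = 66.07
Friis cascade:
  F = 1.871 + (1.297 − 1)/0.5346 = 2.427
NF = 10 log₁₀(2.427) = 3.85 dB

3.85 dB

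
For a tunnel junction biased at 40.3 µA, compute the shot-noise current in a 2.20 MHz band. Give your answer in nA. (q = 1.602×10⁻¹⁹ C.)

5.33 nA

I_n = √(2qI·B)
2qI·B = 2 × 1.602×10⁻¹⁹ × 4.03×10⁻⁵ × 2.20×10⁶ = 2.84×10⁻¹⁷ A²
I_n = √(2.84×10⁻¹⁷) = 5.33×10⁻⁹ A = 5.33 nA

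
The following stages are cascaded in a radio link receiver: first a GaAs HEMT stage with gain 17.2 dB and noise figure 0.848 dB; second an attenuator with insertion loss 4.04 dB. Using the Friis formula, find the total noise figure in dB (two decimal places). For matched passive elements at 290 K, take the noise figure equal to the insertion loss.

Convert to linear (a loss of L dB is a gain of −L dB): F_i = 10^(NF_i/10), G_i = 10^(G_i,dB/10)
  Stage 1: F_1 = 10^(0.848/10) = 1.216, G_1 = 10^(17.2/10) = 52.48
  Stage 2: F_2 = 10^(4.04/10) = 2.535, G_2 = 10^(−4.04/10) = 0.3945
Friis cascade:
  F = 1.216 + (2.535 − 1)/52.48 = 1.245
NF = 10 log₁₀(1.245) = 0.95 dB

0.95 dB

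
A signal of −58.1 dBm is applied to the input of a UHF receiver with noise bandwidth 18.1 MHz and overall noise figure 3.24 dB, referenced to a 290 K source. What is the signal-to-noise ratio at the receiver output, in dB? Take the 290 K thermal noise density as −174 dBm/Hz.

Noise floor: N = −174 + 10 log₁₀(B) + NF
10 log₁₀(1.81×10⁷) = 72.58 dB
N = −174 + 72.58 + 3.24 = −98.18 dBm
SNR = P_sig − N = −58.1 − (−98.18) = 40.08 dB → 40.1 dB

40.1 dB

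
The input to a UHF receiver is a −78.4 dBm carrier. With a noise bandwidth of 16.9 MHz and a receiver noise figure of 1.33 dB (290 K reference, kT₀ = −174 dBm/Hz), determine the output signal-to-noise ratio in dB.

22.0 dB

Noise floor: N = −174 + 10 log₁₀(B) + NF
10 log₁₀(1.69×10⁷) = 72.28 dB
N = −174 + 72.28 + 1.33 = −100.39 dBm
SNR = P_sig − N = −78.4 − (−100.39) = 21.99 dB → 22.0 dB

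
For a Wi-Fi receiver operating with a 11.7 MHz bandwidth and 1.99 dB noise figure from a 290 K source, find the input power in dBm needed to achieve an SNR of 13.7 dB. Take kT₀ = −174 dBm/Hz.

Sensitivity = −174 + 10 log₁₀(B) + NF + SNR_min
= −174 + 70.68 + 1.99 + 13.7
= −87.63 dBm → −87.6 dBm

−87.6 dBm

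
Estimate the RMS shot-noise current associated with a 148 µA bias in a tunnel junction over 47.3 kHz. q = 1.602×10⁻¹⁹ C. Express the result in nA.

1.50 nA

I_n = √(2qI·B)
2qI·B = 2 × 1.602×10⁻¹⁹ × 1.48×10⁻⁴ × 4.73×10⁴ = 2.24×10⁻¹⁸ A²
I_n = √(2.24×10⁻¹⁸) = 1.50×10⁻⁹ A = 1.50 nA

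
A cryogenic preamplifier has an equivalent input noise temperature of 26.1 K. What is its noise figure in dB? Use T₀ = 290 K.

F = 1 + T_e/T₀ = 1 + 26.1/290 = 1.09
NF = 10 log₁₀(1.09) = 0.374 dB

0.374 dB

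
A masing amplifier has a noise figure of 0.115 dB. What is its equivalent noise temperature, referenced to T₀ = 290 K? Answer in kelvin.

7.78 K

F = 10^(0.115/10) = 1.02683
T_e = (F − 1)·T₀ = (1.02683 − 1) × 290 = 7.78 K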